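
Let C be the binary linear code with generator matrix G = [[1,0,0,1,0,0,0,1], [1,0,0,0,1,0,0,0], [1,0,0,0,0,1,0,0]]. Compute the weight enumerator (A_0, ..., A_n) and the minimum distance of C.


Weight distribution: A_0 = 1, A_2 = 3, A_3 = 3, A_5 = 1. Minimum distance d = 2.

Enumerate all 2^3 = 8 messages m ∈ F_2^3.
For each, compute codeword c = mG in F_2^8, then tally its weight.
  m = 000 → c = 00000000, weight = 0.
  m = 100 → c = 10010001, weight = 3.
  m = 010 → c = 10001000, weight = 2.
  m = 110 → c = 00011001, weight = 3.
  m = 001 → c = 10000100, weight = 2.
  m = 101 → c = 00010101, weight = 3.
  m = 011 → c = 00001100, weight = 2.
  m = 111 → c = 10011101, weight = 5.
Tally weights:
  weight 0: 1 codewords.
  weight 2: 3 codewords.
  weight 3: 3 codewords.
  weight 5: 1 codewords.
Minimum distance d = smallest w > 0 with A_w > 0 = 2.
Sanity: Σ A_w = 8 = 2^3 = 8 ✓.


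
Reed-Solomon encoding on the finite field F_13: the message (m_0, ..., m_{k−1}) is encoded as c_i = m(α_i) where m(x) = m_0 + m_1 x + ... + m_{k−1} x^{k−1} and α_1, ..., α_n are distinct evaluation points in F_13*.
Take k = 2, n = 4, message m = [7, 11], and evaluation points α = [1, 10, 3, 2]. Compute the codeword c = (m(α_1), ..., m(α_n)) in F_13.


c = [5, 0, 1, 3]

Message polynomial: m(x) = 7 + 11·x (mod 13).
For each evaluation point α_i, compute m(α_i) mod 13:
  α_1 = 1: Horner steps 11 → 5, so m(1) = 5.
  α_2 = 10: Horner steps 11 → 0, so m(10) = 0.
  α_3 = 3: Horner steps 11 → 1, so m(3) = 1.
  α_4 = 2: Horner steps 11 → 3, so m(2) = 3.
Codeword c = [5, 0, 1, 3] ∈ F_13^4.


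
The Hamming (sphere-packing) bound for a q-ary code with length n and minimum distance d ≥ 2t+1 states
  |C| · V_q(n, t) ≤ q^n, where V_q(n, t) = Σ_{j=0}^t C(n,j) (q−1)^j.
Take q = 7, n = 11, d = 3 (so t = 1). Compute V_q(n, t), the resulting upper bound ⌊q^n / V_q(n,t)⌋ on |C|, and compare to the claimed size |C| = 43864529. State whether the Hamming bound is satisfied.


V_q(n, t) = 67, q^n = 1977326743, Hamming bound = 29512339, |C| = 43864529 > bound (violated).

Step 1: Compute V_q(n, t) = Σ_{j=0}^1 C(n, j) (q−1)^j.
  j = 0: C(11,0)·(6)^0 = 1·1 = 1.
  j = 1: C(11,1)·(6)^1 = 11·6 = 66.
  V_q(n, t) = 1 + 66 = 67.
Step 2: q^n = 7^11 = 1977326743.
Step 3: Hamming bound ⌊q^n / V_q(n,t)⌋ = ⌊1977326743/67⌋ = 29512339.
Step 4: Compare |C| = 43864529 to 29512339: violated.
The claimed |C| lies above the Hamming bound, so no 7-ary code of length 11 with d ≥ 3 can have 43864529 codewords.


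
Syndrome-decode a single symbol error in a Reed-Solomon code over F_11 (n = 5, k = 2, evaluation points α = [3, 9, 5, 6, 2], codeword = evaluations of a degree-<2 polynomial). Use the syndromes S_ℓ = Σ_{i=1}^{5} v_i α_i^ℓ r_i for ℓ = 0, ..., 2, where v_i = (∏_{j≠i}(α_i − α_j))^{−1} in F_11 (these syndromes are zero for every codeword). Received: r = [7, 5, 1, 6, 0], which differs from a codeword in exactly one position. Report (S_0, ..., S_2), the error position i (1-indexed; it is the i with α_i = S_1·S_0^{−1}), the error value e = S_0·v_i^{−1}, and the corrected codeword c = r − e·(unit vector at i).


S = (1, 5, 3), error at position 3, error magnitude e = 2, c = [7, 5, 10, 6, 0].

Step 1: column multipliers v_i = (∏_{j≠i}(α_i − α_j))^{−1} mod 11.
  i = 1 (α = 3): (3−9)(3−5)(3−6)(3−2) = (−6)·(−2)·(−3)·1 = −36 ≡ 8, so v_1 = 8^{−1} = 7 (mod 11).
  i = 2 (α = 9): (9−3)(9−5)(9−6)(9−2) = 6·4·3·7 = 504 ≡ 9, so v_2 = 9^{−1} = 5 (mod 11).
  i = 3 (α = 5): (5−3)(5−9)(5−6)(5−2) = 2·(−4)·(−1)·3 = 24 ≡ 2, so v_3 = 2^{−1} = 6 (mod 11).
  i = 4 (α = 6): (6−3)(6−9)(6−5)(6−2) = 3·(−3)·1·4 = −36 ≡ 8, so v_4 = 8^{−1} = 7 (mod 11).
  i = 5 (α = 2): (2−3)(2−9)(2−5)(2−6) = (−1)·(−7)·(−3)·(−4) = 84 ≡ 7, so v_5 = 7^{−1} = 8 (mod 11).
  v = [7, 5, 6, 7, 8].
Step 2: syndromes of r = [7, 5, 1, 6, 0] (all sums mod 11).
  S_0 = Σ v_i r_i = 7·7 + 5·5 + 6·1 + 7·6 + 8·0 = 122 ≡ 1.
  S_1 = Σ v_i α_i r_i = 7·3·7 + 5·9·5 + 6·5·1 + 7·6·6 + 8·2·0 = 654 ≡ 5.
  α_i^2 mod 11 = [9, 4, 3, 3, 4].
  S_2 = Σ v_i α_i^2 r_i = 7·9·7 + 5·4·5 + 6·3·1 + 7·3·6 + 8·4·0 = 685 ≡ 3.
  S = (1, 5, 3) ≠ 0, so r is not a codeword (an error is present).
Step 3: locate the error. For a single error e at position i, S_ℓ = v_i·e·α_i^ℓ, so α_err = S_1/S_0.
  S_0^{−1} = 1^{−1} = 1 (mod 11), so α_err = 5·1 = 5 ≡ 5 = α_3. Error position i = 3.
  Consistency check: S_2/S_1 = 3·9 = 27 ≡ 5 = α_err ✓ (single-error assumption holds).
Step 4: error magnitude e = S_0/v_3 = S_0·∏_{j≠3}(α_3 − α_j) = 1·2 = 2 ≡ 2 (mod 11).
Step 5: correct position 3: c_3 = r_3 − e = 1 − 2 ≡ 10 (mod 11). Hence c = [7, 5, 10, 6, 0].
  Check: interpolating c through the α_i gives m(x) = 8 + 7·x (degree < 2) with m(α_i) = c_i for every i, so c is indeed a codeword.


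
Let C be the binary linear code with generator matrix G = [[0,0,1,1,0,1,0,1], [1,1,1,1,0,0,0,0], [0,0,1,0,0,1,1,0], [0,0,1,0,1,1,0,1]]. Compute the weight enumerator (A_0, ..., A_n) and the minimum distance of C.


Weight distribution: A_0 = 1, A_2 = 1, A_3 = 3, A_4 = 5, A_5 = 4, A_6 = 1, A_7 = 1. Minimum distance d = 2.

Enumerate all 2^4 = 16 messages m ∈ F_2^4.
For each, compute codeword c = mG in F_2^8, then tally its weight.
  m = 0000 → c = 00000000, weight = 0.
  m = 1000 → c = 00110101, weight = 4.
  m = 0100 → c = 11110000, weight = 4.
  m = 1100 → c = 11000101, weight = 4.
  m = 0010 → c = 00100110, weight = 3.
  m = 1010 → c = 00010011, weight = 3.
  m = 0110 → c = 11010110, weight = 5.
  m = 1110 → c = 11100011, weight = 5.
  m = 0001 → c = 00101101, weight = 4.
  m = 1001 → c = 00011000, weight = 2.
  m = 0101 → c = 11011101, weight = 6.
  m = 1101 → c = 11101000, weight = 4.
  m = 0011 → c = 00001011, weight = 3.
  m = 1011 → c = 00111110, weight = 5.
  m = 0111 → c = 11111011, weight = 7.
  m = 1111 → c = 11001110, weight = 5.
Tally weights:
  weight 0: 1 codewords.
  weight 2: 1 codewords.
  weight 3: 3 codewords.
  weight 4: 5 codewords.
  weight 5: 4 codewords.
  weight 6: 1 codewords.
  weight 7: 1 codewords.
Minimum distance d = smallest w > 0 with A_w > 0 = 2.
Sanity: Σ A_w = 16 = 2^4 = 16 ✓.


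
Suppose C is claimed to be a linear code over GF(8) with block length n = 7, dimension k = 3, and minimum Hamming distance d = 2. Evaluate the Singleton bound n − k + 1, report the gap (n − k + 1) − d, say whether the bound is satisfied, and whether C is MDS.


Singleton RHS = n − k + 1 = 5, slack = 3, bound satisfied, not MDS.

Singleton bound: d ≤ n − k + 1.
Here n = 7, k = 3, so n − k + 1 = 5.
Given d = 2, check d ≤ 5: YES.
Slack = (n − k + 1) − d = 3.
The code is NOT MDS (slack = 3 > 0).
Description: the claimed parameters are [7, 3, 2]_8; such a code would be non-MDS.


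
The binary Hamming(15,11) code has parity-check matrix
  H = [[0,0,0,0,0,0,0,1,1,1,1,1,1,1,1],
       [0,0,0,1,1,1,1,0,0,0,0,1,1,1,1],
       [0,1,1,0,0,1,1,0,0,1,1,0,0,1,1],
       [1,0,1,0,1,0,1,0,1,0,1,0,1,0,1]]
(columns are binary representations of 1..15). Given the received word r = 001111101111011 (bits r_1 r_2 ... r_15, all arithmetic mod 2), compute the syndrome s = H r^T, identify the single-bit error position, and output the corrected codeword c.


s = (0, 1, 1, 0)^T, error position = 6, corrected codeword c = 001110101111011

Compute s = H r^T mod 2 one row at a time:
  s_1 = 0 + 1 + 1 + 1 + 1 + 0 + 1 + 1 = 6 ≡ 0 (mod 2).
  s_2 = 1 + 1 + 1 + 1 + 1 + 0 + 1 + 1 = 7 ≡ 1 (mod 2).
  s_3 = 0 + 1 + 1 + 1 + 1 + 1 + 1 + 1 = 7 ≡ 1 (mod 2).
  s_4 = 0 + 1 + 1 + 1 + 1 + 1 + 0 + 1 = 6 ≡ 0 (mod 2).
s = (0, 1, 1, 0)^T — this equals column 6 of H (binary 0110), so error is at position 6.
Correct: flip bit 6 of r = 001111101111011 to get c = 001110101111011.


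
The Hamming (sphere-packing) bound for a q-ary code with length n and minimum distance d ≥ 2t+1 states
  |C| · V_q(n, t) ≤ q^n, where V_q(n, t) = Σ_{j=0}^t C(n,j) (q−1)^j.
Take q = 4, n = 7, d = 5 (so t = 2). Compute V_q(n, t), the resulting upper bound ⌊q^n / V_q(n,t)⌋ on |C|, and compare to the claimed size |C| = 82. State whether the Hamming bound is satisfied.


V_q(n, t) = 211, q^n = 16384, Hamming bound = 77, |C| = 82 > bound (violated).

Step 1: Compute V_q(n, t) = Σ_{j=0}^2 C(n, j) (q−1)^j.
  j = 0: C(7,0)·(3)^0 = 1·1 = 1.
  j = 1: C(7,1)·(3)^1 = 7·3 = 21.
  j = 2: C(7,2)·(3)^2 = 21·9 = 189.
  V_q(n, t) = 1 + 21 + 189 = 211.
Step 2: q^n = 4^7 = 16384.
Step 3: Hamming bound ⌊q^n / V_q(n,t)⌋ = ⌊16384/211⌋ = 77.
Step 4: Compare |C| = 82 to 77: violated.
The claimed |C| lies above the Hamming bound, so no 4-ary code of length 7 with d ≥ 5 can have 82 codewords.


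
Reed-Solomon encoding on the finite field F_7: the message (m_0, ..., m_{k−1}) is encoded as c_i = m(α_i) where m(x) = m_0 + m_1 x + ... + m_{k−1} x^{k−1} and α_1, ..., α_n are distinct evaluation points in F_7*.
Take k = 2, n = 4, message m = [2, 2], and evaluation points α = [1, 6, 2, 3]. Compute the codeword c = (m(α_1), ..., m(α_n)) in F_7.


c = [4, 0, 6, 1]

Message polynomial: m(x) = 2 + 2·x (mod 7).
For each evaluation point α_i, compute m(α_i) mod 7:
  α_1 = 1: Horner steps 2 → 4, so m(1) = 4.
  α_2 = 6: Horner steps 2 → 0, so m(6) = 0.
  α_3 = 2: Horner steps 2 → 6, so m(2) = 6.
  α_4 = 3: Horner steps 2 → 1, so m(3) = 1.
Codeword c = [4, 0, 6, 1] ∈ F_7^4.


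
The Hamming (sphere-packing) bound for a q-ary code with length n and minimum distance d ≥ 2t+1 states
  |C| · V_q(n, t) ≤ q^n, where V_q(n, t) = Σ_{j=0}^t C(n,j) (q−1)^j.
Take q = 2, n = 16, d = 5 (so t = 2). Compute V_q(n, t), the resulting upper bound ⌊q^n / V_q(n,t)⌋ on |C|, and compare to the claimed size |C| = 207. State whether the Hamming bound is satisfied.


V_q(n, t) = 137, q^n = 65536, Hamming bound = 478, |C| = 207 ≤ bound (satisfied).

Step 1: Compute V_q(n, t) = Σ_{j=0}^2 C(n, j) (q−1)^j.
  j = 0: C(16,0)·(1)^0 = 1·1 = 1.
  j = 1: C(16,1)·(1)^1 = 16·1 = 16.
  j = 2: C(16,2)·(1)^2 = 120·1 = 120.
  V_q(n, t) = 1 + 16 + 120 = 137.
Step 2: q^n = 2^16 = 65536.
Step 3: Hamming bound ⌊q^n / V_q(n,t)⌋ = ⌊65536/137⌋ = 478.
Step 4: Compare |C| = 207 to 478: satisfied.
The claimed |C| lies below the Hamming bound.


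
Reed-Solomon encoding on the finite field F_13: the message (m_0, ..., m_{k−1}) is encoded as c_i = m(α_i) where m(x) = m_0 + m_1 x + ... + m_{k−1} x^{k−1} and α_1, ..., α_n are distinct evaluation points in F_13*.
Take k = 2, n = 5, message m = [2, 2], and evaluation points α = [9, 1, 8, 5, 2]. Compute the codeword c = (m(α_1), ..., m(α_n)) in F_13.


c = [7, 4, 5, 12, 6]

Message polynomial: m(x) = 2 + 2·x (mod 13).
For each evaluation point α_i, compute m(α_i) mod 13:
  α_1 = 9: Horner steps 2 → 7, so m(9) = 7.
  α_2 = 1: Horner steps 2 → 4, so m(1) = 4.
  α_3 = 8: Horner steps 2 → 5, so m(8) = 5.
  α_4 = 5: Horner steps 2 → 12, so m(5) = 12.
  α_5 = 2: Horner steps 2 → 6, so m(2) = 6.
Codeword c = [7, 4, 5, 12, 6] ∈ F_13^5.


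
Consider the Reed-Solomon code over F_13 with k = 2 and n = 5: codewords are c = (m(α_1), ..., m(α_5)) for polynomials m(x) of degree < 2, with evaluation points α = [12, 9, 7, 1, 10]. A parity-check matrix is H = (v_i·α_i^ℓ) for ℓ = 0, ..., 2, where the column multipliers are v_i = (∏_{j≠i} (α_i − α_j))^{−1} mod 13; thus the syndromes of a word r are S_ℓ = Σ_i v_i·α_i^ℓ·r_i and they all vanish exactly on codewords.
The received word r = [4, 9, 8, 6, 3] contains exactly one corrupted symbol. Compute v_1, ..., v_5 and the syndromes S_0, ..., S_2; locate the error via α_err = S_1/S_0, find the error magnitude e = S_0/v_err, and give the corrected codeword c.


S = (2, 2, 2), error at position 4, error magnitude e = 1, c = [4, 9, 8, 5, 3].

Step 1: column multipliers v_i = (∏_{j≠i}(α_i − α_j))^{−1} mod 13.
  i = 1 (α = 12): (12−9)(12−7)(12−1)(12−10) = 3·5·11·2 = 330 ≡ 5, so v_1 = 5^{−1} = 8 (mod 13).
  i = 2 (α = 9): (9−12)(9−7)(9−1)(9−10) = (−3)·2·8·(−1) = 48 ≡ 9, so v_2 = 9^{−1} = 3 (mod 13).
  i = 3 (α = 7): (7−12)(7−9)(7−1)(7−10) = (−5)·(−2)·6·(−3) = −180 ≡ 2, so v_3 = 2^{−1} = 7 (mod 13).
  i = 4 (α = 1): (1−12)(1−9)(1−7)(1−10) = (−11)·(−8)·(−6)·(−9) = 4752 ≡ 7, so v_4 = 7^{−1} = 2 (mod 13).
  i = 5 (α = 10): (10−12)(10−9)(10−7)(10−1) = (−2)·1·3·9 = −54 ≡ 11, so v_5 = 11^{−1} = 6 (mod 13).
  v = [8, 3, 7, 2, 6].
Step 2: syndromes of r = [4, 9, 8, 6, 3] (all sums mod 13).
  S_0 = Σ v_i r_i = 8·4 + 3·9 + 7·8 + 2·6 + 6·3 = 145 ≡ 2.
  S_1 = Σ v_i α_i r_i = 8·12·4 + 3·9·9 + 7·7·8 + 2·1·6 + 6·10·3 = 1211 ≡ 2.
  α_i^2 mod 13 = [1, 3, 10, 1, 9].
  S_2 = Σ v_i α_i^2 r_i = 8·1·4 + 3·3·9 + 7·10·8 + 2·1·6 + 6·9·3 = 847 ≡ 2.
  S = (2, 2, 2) ≠ 0, so r is not a codeword (an error is present).
Step 3: locate the error. For a single error e at position i, S_ℓ = v_i·e·α_i^ℓ, so α_err = S_1/S_0.
  S_0^{−1} = 2^{−1} = 7 (mod 13), so α_err = 2·7 = 14 ≡ 1 = α_4. Error position i = 4.
  Consistency check: S_2/S_1 = 2·7 = 14 ≡ 1 = α_err ✓ (single-error assumption holds).
Step 4: error magnitude e = S_0/v_4 = S_0·∏_{j≠4}(α_4 − α_j) = 2·7 = 14 ≡ 1 (mod 13).
Step 5: correct position 4: c_4 = r_4 − e = 6 − 1 ≡ 5 (mod 13). Hence c = [4, 9, 8, 5, 3].
  Check: interpolating c through the α_i gives m(x) = 11 + 7·x (degree < 2) with m(α_i) = c_i for every i, so c is indeed a codeword.


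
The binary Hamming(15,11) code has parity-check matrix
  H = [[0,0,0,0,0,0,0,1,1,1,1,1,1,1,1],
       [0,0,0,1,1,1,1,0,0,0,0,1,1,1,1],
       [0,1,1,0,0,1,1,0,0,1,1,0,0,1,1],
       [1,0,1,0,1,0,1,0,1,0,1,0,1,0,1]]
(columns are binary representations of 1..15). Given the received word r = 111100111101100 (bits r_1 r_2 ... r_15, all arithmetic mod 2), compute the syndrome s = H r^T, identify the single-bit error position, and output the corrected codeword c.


s = (1, 0, 0, 1)^T, error position = 9, corrected codeword c = 111100110101100

Compute s = H r^T mod 2 one row at a time:
  s_1 = 1 + 1 + 1 + 0 + 1 + 1 + 0 + 0 = 5 ≡ 1 (mod 2).
  s_2 = 1 + 0 + 0 + 1 + 1 + 1 + 0 + 0 = 4 ≡ 0 (mod 2).
  s_3 = 1 + 1 + 0 + 1 + 1 + 0 + 0 + 0 = 4 ≡ 0 (mod 2).
  s_4 = 1 + 1 + 0 + 1 + 1 + 0 + 1 + 0 = 5 ≡ 1 (mod 2).
s = (1, 0, 0, 1)^T — this equals column 9 of H (binary 1001), so error is at position 9.
Correct: flip bit 9 of r = 111100111101100 to get c = 111100110101100.


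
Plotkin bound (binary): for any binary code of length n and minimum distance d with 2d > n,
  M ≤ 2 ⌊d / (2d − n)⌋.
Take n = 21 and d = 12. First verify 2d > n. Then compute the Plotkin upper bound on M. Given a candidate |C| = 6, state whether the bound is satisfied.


Plotkin bound M ≤ 8; given |C| = 6 ≤ bound (satisfied).

Check applicability: 2d = 24, n = 21.
2d − n = 3 > 0, so Plotkin applies.
Compute d/(2d−n) = 12/3 ≈ 4.0000.
⌊d/(2d−n)⌋ = 4.
Plotkin bound: M ≤ 2·4 = 8.
Given |C| = 6, check: satisfied.
This |C| is below the Plotkin bound.


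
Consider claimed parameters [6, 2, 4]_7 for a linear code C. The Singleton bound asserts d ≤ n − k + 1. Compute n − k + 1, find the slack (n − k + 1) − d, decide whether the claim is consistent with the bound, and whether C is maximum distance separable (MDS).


Singleton RHS = n − k + 1 = 5, slack = 1, bound satisfied, not MDS.

Singleton bound: d ≤ n − k + 1.
Here n = 6, k = 2, so n − k + 1 = 5.
Given d = 4, check d ≤ 5: YES.
Slack = (n − k + 1) − d = 1.
The code is NOT MDS (slack = 1 > 0).
Description: the claimed parameters are [6, 2, 4]_7; such a code would be non-MDS.


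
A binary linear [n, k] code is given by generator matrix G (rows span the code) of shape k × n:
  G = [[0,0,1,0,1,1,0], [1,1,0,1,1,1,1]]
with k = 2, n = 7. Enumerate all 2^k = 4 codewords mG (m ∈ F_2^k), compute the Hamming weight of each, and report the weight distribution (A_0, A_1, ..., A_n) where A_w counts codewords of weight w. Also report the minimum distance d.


Weight distribution: A_0 = 1, A_3 = 1, A_5 = 1, A_6 = 1. Minimum distance d = 3.

Enumerate all 2^2 = 4 messages m ∈ F_2^2.
For each, compute codeword c = mG in F_2^7, then tally its weight.
  m = 00 → c = 0000000, weight = 0.
  m = 10 → c = 0010110, weight = 3.
  m = 01 → c = 1101111, weight = 6.
  m = 11 → c = 1111001, weight = 5.
Tally weights:
  weight 0: 1 codewords.
  weight 3: 1 codewords.
  weight 5: 1 codewords.
  weight 6: 1 codewords.
Minimum distance d = smallest w > 0 with A_w > 0 = 3.
Sanity: Σ A_w = 4 = 2^2 = 4 ✓.


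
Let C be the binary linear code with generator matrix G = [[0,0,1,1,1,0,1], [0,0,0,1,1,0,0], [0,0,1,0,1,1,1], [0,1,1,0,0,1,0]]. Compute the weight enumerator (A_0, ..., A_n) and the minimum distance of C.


Weight distribution: A_0 = 1, A_2 = 4, A_3 = 6, A_4 = 3, A_5 = 2. Minimum distance d = 2.

Enumerate all 2^4 = 16 messages m ∈ F_2^4.
For each, compute codeword c = mG in F_2^7, then tally its weight.
  m = 0000 → c = 0000000, weight = 0.
  m = 1000 → c = 0011101, weight = 4.
  m = 0100 → c = 0001100, weight = 2.
  m = 1100 → c = 0010001, weight = 2.
  m = 0010 → c = 0010111, weight = 4.
  m = 1010 → c = 0001010, weight = 2.
  m = 0110 → c = 0011011, weight = 4.
  m = 1110 → c = 0000110, weight = 2.
  m = 0001 → c = 0110010, weight = 3.
  m = 1001 → c = 0101111, weight = 5.
  m = 0101 → c = 0111110, weight = 5.
  m = 1101 → c = 0100011, weight = 3.
  m = 0011 → c = 0100101, weight = 3.
  m = 1011 → c = 0111000, weight = 3.
  m = 0111 → c = 0101001, weight = 3.
  m = 1111 → c = 0110100, weight = 3.
Tally weights:
  weight 0: 1 codewords.
  weight 2: 4 codewords.
  weight 3: 6 codewords.
  weight 4: 3 codewords.
  weight 5: 2 codewords.
Minimum distance d = smallest w > 0 with A_w > 0 = 2.
Sanity: Σ A_w = 16 = 2^4 = 16 ✓.


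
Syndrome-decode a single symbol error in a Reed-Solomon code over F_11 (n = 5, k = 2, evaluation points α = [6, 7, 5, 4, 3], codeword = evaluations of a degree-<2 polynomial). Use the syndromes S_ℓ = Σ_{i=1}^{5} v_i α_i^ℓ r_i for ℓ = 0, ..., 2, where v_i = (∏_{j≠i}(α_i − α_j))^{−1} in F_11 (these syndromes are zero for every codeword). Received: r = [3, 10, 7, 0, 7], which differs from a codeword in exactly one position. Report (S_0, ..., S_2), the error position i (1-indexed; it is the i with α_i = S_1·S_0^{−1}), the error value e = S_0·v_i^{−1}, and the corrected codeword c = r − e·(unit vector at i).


S = (7, 10, 8), error at position 5, error magnitude e = 3, c = [3, 10, 7, 0, 4].

Step 1: column multipliers v_i = (∏_{j≠i}(α_i − α_j))^{−1} mod 11.
  i = 1 (α = 6): (6−7)(6−5)(6−4)(6−3) = (−1)·1·2·3 = −6 ≡ 5, so v_1 = 5^{−1} = 9 (mod 11).
  i = 2 (α = 7): (7−6)(7−5)(7−4)(7−3) = 1·2·3·4 = 24 ≡ 2, so v_2 = 2^{−1} = 6 (mod 11).
  i = 3 (α = 5): (5−6)(5−7)(5−4)(5−3) = (−1)·(−2)·1·2 = 4 ≡ 4, so v_3 = 4^{−1} = 3 (mod 11).
  i = 4 (α = 4): (4−6)(4−7)(4−5)(4−3) = (−2)·(−3)·(−1)·1 = −6 ≡ 5, so v_4 = 5^{−1} = 9 (mod 11).
  i = 5 (α = 3): (3−6)(3−7)(3−5)(3−4) = (−3)·(−4)·(−2)·(−1) = 24 ≡ 2, so v_5 = 2^{−1} = 6 (mod 11).
  v = [9, 6, 3, 9, 6].
Step 2: syndromes of r = [3, 10, 7, 0, 7] (all sums mod 11).
  S_0 = Σ v_i r_i = 9·3 + 6·10 + 3·7 + 9·0 + 6·7 = 150 ≡ 7.
  S_1 = Σ v_i α_i r_i = 9·6·3 + 6·7·10 + 3·5·7 + 9·4·0 + 6·3·7 = 813 ≡ 10.
  α_i^2 mod 11 = [3, 5, 3, 5, 9].
  S_2 = Σ v_i α_i^2 r_i = 9·3·3 + 6·5·10 + 3·3·7 + 9·5·0 + 6·9·7 = 822 ≡ 8.
  S = (7, 10, 8) ≠ 0, so r is not a codeword (an error is present).
Step 3: locate the error. For a single error e at position i, S_ℓ = v_i·e·α_i^ℓ, so α_err = S_1/S_0.
  S_0^{−1} = 7^{−1} = 8 (mod 11), so α_err = 10·8 = 80 ≡ 3 = α_5. Error position i = 5.
  Consistency check: S_2/S_1 = 8·10 = 80 ≡ 3 = α_err ✓ (single-error assumption holds).
Step 4: error magnitude e = S_0/v_5 = S_0·∏_{j≠5}(α_5 − α_j) = 7·2 = 14 ≡ 3 (mod 11).
Step 5: correct position 5: c_5 = r_5 − e = 7 − 3 ≡ 4 (mod 11). Hence c = [3, 10, 7, 0, 4].
  Check: interpolating c through the α_i gives m(x) = 5 + 7·x (degree < 2) with m(α_i) = c_i for every i, so c is indeed a codeword.


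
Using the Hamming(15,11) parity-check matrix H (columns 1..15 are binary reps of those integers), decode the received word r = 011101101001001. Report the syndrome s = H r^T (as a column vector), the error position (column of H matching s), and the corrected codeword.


s = (1, 1, 1, 0)^T, error position = 14, corrected codeword c = 011101101001011

Compute s = H r^T mod 2 one row at a time:
  s_1 = 0 + 1 + 0 + 0 + 1 + 0 + 0 + 1 = 3 ≡ 1 (mod 2).
  s_2 = 1 + 0 + 1 + 1 + 1 + 0 + 0 + 1 = 5 ≡ 1 (mod 2).
  s_3 = 1 + 1 + 1 + 1 + 0 + 0 + 0 + 1 = 5 ≡ 1 (mod 2).
  s_4 = 0 + 1 + 0 + 1 + 1 + 0 + 0 + 1 = 4 ≡ 0 (mod 2).
s = (1, 1, 1, 0)^T — this equals column 14 of H (binary 1110), so error is at position 14.
Correct: flip bit 14 of r = 011101101001001 to get c = 011101101001011.


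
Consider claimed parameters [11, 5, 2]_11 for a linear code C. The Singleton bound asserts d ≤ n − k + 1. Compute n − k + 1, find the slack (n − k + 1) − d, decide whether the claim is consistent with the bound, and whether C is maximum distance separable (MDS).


Singleton RHS = n − k + 1 = 7, slack = 5, bound satisfied, not MDS.

Singleton bound: d ≤ n − k + 1.
Here n = 11, k = 5, so n − k + 1 = 7.
Given d = 2, check d ≤ 7: YES.
Slack = (n − k + 1) − d = 5.
The code is NOT MDS (slack = 5 > 0).
Description: the claimed parameters are [11, 5, 2]_11; such a code would be non-MDS.


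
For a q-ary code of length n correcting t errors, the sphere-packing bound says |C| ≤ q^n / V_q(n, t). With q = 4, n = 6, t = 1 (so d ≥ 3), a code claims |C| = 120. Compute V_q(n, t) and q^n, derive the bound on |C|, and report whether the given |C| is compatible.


V_q(n, t) = 19, q^n = 4096, Hamming bound = 215, |C| = 120 ≤ bound (satisfied).

Step 1: Compute V_q(n, t) = Σ_{j=0}^1 C(n, j) (q−1)^j.
  j = 0: C(6,0)·(3)^0 = 1·1 = 1.
  j = 1: C(6,1)·(3)^1 = 6·3 = 18.
  V_q(n, t) = 1 + 18 = 19.
Step 2: q^n = 4^6 = 4096.
Step 3: Hamming bound ⌊q^n / V_q(n,t)⌋ = ⌊4096/19⌋ = 215.
Step 4: Compare |C| = 120 to 215: satisfied.
The claimed |C| lies below the Hamming bound.


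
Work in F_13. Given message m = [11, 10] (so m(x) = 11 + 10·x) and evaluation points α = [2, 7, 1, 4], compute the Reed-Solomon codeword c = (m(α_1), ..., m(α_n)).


c = [5, 3, 8, 12]

Message polynomial: m(x) = 11 + 10·x (mod 13).
For each evaluation point α_i, compute m(α_i) mod 13:
  α_1 = 2: Horner steps 10 → 5, so m(2) = 5.
  α_2 = 7: Horner steps 10 → 3, so m(7) = 3.
  α_3 = 1: Horner steps 10 → 8, so m(1) = 8.
  α_4 = 4: Horner steps 10 → 12, so m(4) = 12.
Codeword c = [5, 3, 8, 12] ∈ F_13^4.


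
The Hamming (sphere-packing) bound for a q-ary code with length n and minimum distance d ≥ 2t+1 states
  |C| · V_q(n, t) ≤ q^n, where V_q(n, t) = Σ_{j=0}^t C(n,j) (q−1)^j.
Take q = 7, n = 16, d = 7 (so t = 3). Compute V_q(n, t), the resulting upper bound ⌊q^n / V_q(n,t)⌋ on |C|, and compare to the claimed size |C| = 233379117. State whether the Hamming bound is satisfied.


V_q(n, t) = 125377, q^n = 33232930569601, Hamming bound = 265064011, |C| = 233379117 ≤ bound (satisfied).

Step 1: Compute V_q(n, t) = Σ_{j=0}^3 C(n, j) (q−1)^j.
  j = 0: C(16,0)·(6)^0 = 1·1 = 1.
  j = 1: C(16,1)·(6)^1 = 16·6 = 96.
  j = 2: C(16,2)·(6)^2 = 120·36 = 4320.
  j = 3: C(16,3)·(6)^3 = 560·216 = 120960.
  V_q(n, t) = 1 + 96 + 4320 + 120960 = 125377.
Step 2: q^n = 7^16 = 33232930569601.
Step 3: Hamming bound ⌊q^n / V_q(n,t)⌋ = ⌊33232930569601/125377⌋ = 265064011.
Step 4: Compare |C| = 233379117 to 265064011: satisfied.
The claimed |C| lies below the Hamming bound.


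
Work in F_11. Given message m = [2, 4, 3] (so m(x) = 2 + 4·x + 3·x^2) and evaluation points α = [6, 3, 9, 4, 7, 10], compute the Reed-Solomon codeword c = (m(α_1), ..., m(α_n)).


c = [2, 8, 6, 0, 1, 1]

Message polynomial: m(x) = 2 + 4·x + 3·x^2 (mod 11).
For each evaluation point α_i, compute m(α_i) mod 11:
  α_1 = 6: Horner steps 3 → 0 → 2, so m(6) = 2.
  α_2 = 3: Horner steps 3 → 2 → 8, so m(3) = 8.
  α_3 = 9: Horner steps 3 → 9 → 6, so m(9) = 6.
  α_4 = 4: Horner steps 3 → 5 → 0, so m(4) = 0.
  α_5 = 7: Horner steps 3 → 3 → 1, so m(7) = 1.
  α_6 = 10: Horner steps 3 → 1 → 1, so m(10) = 1.
Codeword c = [2, 8, 6, 0, 1, 1] ∈ F_11^6.


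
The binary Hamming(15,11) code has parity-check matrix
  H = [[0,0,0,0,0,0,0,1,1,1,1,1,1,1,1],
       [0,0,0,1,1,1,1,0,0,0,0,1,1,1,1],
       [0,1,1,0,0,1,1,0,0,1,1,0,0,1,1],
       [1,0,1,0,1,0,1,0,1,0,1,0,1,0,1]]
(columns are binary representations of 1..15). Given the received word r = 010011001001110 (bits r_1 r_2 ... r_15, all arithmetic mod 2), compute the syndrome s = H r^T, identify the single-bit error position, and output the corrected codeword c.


s = (0, 1, 1, 1)^T, error position = 7, corrected codeword c = 010011101001110

Compute s = H r^T mod 2 one row at a time:
  s_1 = 0 + 1 + 0 + 0 + 1 + 1 + 1 + 0 = 4 ≡ 0 (mod 2).
  s_2 = 0 + 1 + 1 + 0 + 1 + 1 + 1 + 0 = 5 ≡ 1 (mod 2).
  s_3 = 1 + 0 + 1 + 0 + 0 + 0 + 1 + 0 = 3 ≡ 1 (mod 2).
  s_4 = 0 + 0 + 1 + 0 + 1 + 0 + 1 + 0 = 3 ≡ 1 (mod 2).
s = (0, 1, 1, 1)^T — this equals column 7 of H (binary 0111), so error is at position 7.
Correct: flip bit 7 of r = 010011001001110 to get c = 010011101001110.


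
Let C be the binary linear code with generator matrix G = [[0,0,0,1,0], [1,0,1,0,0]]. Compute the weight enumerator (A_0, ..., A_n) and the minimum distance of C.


Weight distribution: A_0 = 1, A_1 = 1, A_2 = 1, A_3 = 1. Minimum distance d = 1.

Enumerate all 2^2 = 4 messages m ∈ F_2^2.
For each, compute codeword c = mG in F_2^5, then tally its weight.
  m = 00 → c = 00000, weight = 0.
  m = 10 → c = 00010, weight = 1.
  m = 01 → c = 10100, weight = 2.
  m = 11 → c = 10110, weight = 3.
Tally weights:
  weight 0: 1 codewords.
  weight 1: 1 codewords.
  weight 2: 1 codewords.
  weight 3: 1 codewords.
Minimum distance d = smallest w > 0 with A_w > 0 = 1.
Sanity: Σ A_w = 4 = 2^2 = 4 ✓.


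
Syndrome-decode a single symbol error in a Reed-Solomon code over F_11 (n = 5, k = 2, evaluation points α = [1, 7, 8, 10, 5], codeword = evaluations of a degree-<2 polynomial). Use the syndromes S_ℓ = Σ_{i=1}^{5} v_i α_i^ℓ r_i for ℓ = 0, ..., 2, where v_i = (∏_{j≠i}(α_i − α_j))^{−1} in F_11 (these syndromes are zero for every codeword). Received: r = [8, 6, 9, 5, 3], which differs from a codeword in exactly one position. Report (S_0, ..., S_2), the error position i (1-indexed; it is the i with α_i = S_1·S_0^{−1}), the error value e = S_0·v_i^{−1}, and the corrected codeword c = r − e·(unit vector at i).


S = (9, 6, 4), error at position 3, error magnitude e = 7, c = [8, 6, 2, 5, 3].

Step 1: column multipliers v_i = (∏_{j≠i}(α_i − α_j))^{−1} mod 11.
  i = 1 (α = 1): (1−7)(1−8)(1−10)(1−5) = (−6)·(−7)·(−9)·(−4) = 1512 ≡ 5, so v_1 = 5^{−1} = 9 (mod 11).
  i = 2 (α = 7): (7−1)(7−8)(7−10)(7−5) = 6·(−1)·(−3)·2 = 36 ≡ 3, so v_2 = 3^{−1} = 4 (mod 11).
  i = 3 (α = 8): (8−1)(8−7)(8−10)(8−5) = 7·1·(−2)·3 = −42 ≡ 2, so v_3 = 2^{−1} = 6 (mod 11).
  i = 4 (α = 10): (10−1)(10−7)(10−8)(10−5) = 9·3·2·5 = 270 ≡ 6, so v_4 = 6^{−1} = 2 (mod 11).
  i = 5 (α = 5): (5−1)(5−7)(5−8)(5−10) = 4·(−2)·(−3)·(−5) = −120 ≡ 1, so v_5 = 1^{−1} = 1 (mod 11).
  v = [9, 4, 6, 2, 1].
Step 2: syndromes of r = [8, 6, 9, 5, 3] (all sums mod 11).
  S_0 = Σ v_i r_i = 9·8 + 4·6 + 6·9 + 2·5 + 1·3 = 163 ≡ 9.
  S_1 = Σ v_i α_i r_i = 9·1·8 + 4·7·6 + 6·8·9 + 2·10·5 + 1·5·3 = 787 ≡ 6.
  α_i^2 mod 11 = [1, 5, 9, 1, 3].
  S_2 = Σ v_i α_i^2 r_i = 9·1·8 + 4·5·6 + 6·9·9 + 2·1·5 + 1·3·3 = 697 ≡ 4.
  S = (9, 6, 4) ≠ 0, so r is not a codeword (an error is present).
Step 3: locate the error. For a single error e at position i, S_ℓ = v_i·e·α_i^ℓ, so α_err = S_1/S_0.
  S_0^{−1} = 9^{−1} = 5 (mod 11), so α_err = 6·5 = 30 ≡ 8 = α_3. Error position i = 3.
  Consistency check: S_2/S_1 = 4·2 = 8 ≡ 8 = α_err ✓ (single-error assumption holds).
Step 4: error magnitude e = S_0/v_3 = S_0·∏_{j≠3}(α_3 − α_j) = 9·2 = 18 ≡ 7 (mod 11).
Step 5: correct position 3: c_3 = r_3 − e = 9 − 7 ≡ 2 (mod 11). Hence c = [8, 6, 2, 5, 3].
  Check: interpolating c through the α_i gives m(x) = 1 + 7·x (degree < 2) with m(α_i) = c_i for every i, so c is indeed a codeword.


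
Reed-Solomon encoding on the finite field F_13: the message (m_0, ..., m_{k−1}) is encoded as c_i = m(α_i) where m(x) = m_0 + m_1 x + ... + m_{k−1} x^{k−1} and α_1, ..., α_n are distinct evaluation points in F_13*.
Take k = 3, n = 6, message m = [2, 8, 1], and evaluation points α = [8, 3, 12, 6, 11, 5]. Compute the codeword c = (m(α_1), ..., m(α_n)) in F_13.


c = [0, 9, 8, 8, 3, 2]

Message polynomial: m(x) = 2 + 8·x + 1·x^2 (mod 13).
For each evaluation point α_i, compute m(α_i) mod 13:
  α_1 = 8: Horner steps 1 → 3 → 0, so m(8) = 0.
  α_2 = 3: Horner steps 1 → 11 → 9, so m(3) = 9.
  α_3 = 12: Horner steps 1 → 7 → 8, so m(12) = 8.
  α_4 = 6: Horner steps 1 → 1 → 8, so m(6) = 8.
  α_5 = 11: Horner steps 1 → 6 → 3, so m(11) = 3.
  α_6 = 5: Horner steps 1 → 0 → 2, so m(5) = 2.
Codeword c = [0, 9, 8, 8, 3, 2] ∈ F_13^6.


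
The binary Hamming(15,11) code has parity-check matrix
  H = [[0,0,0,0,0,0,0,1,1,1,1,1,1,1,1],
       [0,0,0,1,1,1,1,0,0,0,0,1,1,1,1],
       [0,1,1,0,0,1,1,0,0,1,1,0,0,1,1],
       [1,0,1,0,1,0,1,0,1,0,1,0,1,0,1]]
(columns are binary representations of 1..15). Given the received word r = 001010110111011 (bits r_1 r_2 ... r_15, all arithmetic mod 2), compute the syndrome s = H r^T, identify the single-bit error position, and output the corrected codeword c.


s = (0, 1, 0, 1)^T, error position = 5, corrected codeword c = 001000110111011

Compute s = H r^T mod 2 one row at a time:
  s_1 = 1 + 0 + 1 + 1 + 1 + 0 + 1 + 1 = 6 ≡ 0 (mod 2).
  s_2 = 0 + 1 + 0 + 1 + 1 + 0 + 1 + 1 = 5 ≡ 1 (mod 2).
  s_3 = 0 + 1 + 0 + 1 + 1 + 1 + 1 + 1 = 6 ≡ 0 (mod 2).
  s_4 = 0 + 1 + 1 + 1 + 0 + 1 + 0 + 1 = 5 ≡ 1 (mod 2).
s = (0, 1, 0, 1)^T — this equals column 5 of H (binary 0101), so error is at position 5.
Correct: flip bit 5 of r = 001010110111011 to get c = 001000110111011.


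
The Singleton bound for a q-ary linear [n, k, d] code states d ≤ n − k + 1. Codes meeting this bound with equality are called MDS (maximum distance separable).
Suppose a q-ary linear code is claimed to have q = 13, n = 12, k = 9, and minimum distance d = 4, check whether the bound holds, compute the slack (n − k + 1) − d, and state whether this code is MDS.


Singleton RHS = n − k + 1 = 4, slack = 0, bound satisfied, MDS.

Singleton bound: d ≤ n − k + 1.
Here n = 12, k = 9, so n − k + 1 = 4.
Given d = 4, check d ≤ 4: YES.
Slack = (n − k + 1) − d = 0.
The code is MDS (slack = 0).
Description: the claimed parameters are [12, 9, 4]_13; such a code would be MDS (meets Singleton bound).


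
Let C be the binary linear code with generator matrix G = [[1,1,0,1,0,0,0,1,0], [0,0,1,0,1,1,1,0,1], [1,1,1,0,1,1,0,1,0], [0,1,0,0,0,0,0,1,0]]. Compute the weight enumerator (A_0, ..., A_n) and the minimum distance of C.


Weight distribution: A_0 = 1, A_2 = 2, A_3 = 2, A_4 = 3, A_5 = 3, A_6 = 2, A_7 = 2, A_9 = 1. Minimum distance d = 2.

Enumerate all 2^4 = 16 messages m ∈ F_2^4.
For each, compute codeword c = mG in F_2^9, then tally its weight.
  m = 0000 → c = 000000000, weight = 0.
  m = 1000 → c = 110100010, weight = 4.
  m = 0100 → c = 001011101, weight = 5.
  m = 1100 → c = 111111111, weight = 9.
  m = 0010 → c = 111011010, weight = 6.
  m = 1010 → c = 001111000, weight = 4.
  m = 0110 → c = 110000111, weight = 5.
  m = 1110 → c = 000100101, weight = 3.
  m = 0001 → c = 010000010, weight = 2.
  m = 1001 → c = 100100000, weight = 2.
  m = 0101 → c = 011011111, weight = 7.
  m = 1101 → c = 101111101, weight = 7.
  m = 0011 → c = 101011000, weight = 4.
  m = 1011 → c = 011111010, weight = 6.
  m = 0111 → c = 100000101, weight = 3.
  m = 1111 → c = 010100111, weight = 5.
Tally weights:
  weight 0: 1 codewords.
  weight 2: 2 codewords.
  weight 3: 2 codewords.
  weight 4: 3 codewords.
  weight 5: 3 codewords.
  weight 6: 2 codewords.
  weight 7: 2 codewords.
  weight 9: 1 codewords.
Minimum distance d = smallest w > 0 with A_w > 0 = 2.
Sanity: Σ A_w = 16 = 2^4 = 16 ✓.


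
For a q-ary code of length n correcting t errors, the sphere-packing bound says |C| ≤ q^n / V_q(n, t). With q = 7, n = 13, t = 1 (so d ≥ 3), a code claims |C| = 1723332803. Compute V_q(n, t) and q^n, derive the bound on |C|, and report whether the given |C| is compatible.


V_q(n, t) = 79, q^n = 96889010407, Hamming bound = 1226443169, |C| = 1723332803 > bound (violated).

Step 1: Compute V_q(n, t) = Σ_{j=0}^1 C(n, j) (q−1)^j.
  j = 0: C(13,0)·(6)^0 = 1·1 = 1.
  j = 1: C(13,1)·(6)^1 = 13·6 = 78.
  V_q(n, t) = 1 + 78 = 79.
Step 2: q^n = 7^13 = 96889010407.
Step 3: Hamming bound ⌊q^n / V_q(n,t)⌋ = ⌊96889010407/79⌋ = 1226443169.
Step 4: Compare |C| = 1723332803 to 1226443169: violated.
The claimed |C| lies above the Hamming bound, so no 7-ary code of length 13 with d ≥ 3 can have 1723332803 codewords.


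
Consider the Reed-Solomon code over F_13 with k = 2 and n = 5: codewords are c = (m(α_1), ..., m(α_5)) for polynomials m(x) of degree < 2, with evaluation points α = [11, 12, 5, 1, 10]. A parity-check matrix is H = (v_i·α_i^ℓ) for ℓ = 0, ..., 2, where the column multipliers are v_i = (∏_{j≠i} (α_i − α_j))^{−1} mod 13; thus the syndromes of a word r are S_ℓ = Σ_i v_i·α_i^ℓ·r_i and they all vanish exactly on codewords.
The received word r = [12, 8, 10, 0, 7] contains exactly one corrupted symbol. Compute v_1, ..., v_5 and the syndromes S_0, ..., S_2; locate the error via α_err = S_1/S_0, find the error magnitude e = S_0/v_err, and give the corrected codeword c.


S = (9, 12, 3), error at position 5, error magnitude e = 4, c = [12, 8, 10, 0, 3].

Step 1: column multipliers v_i = (∏_{j≠i}(α_i − α_j))^{−1} mod 13.
  i = 1 (α = 11): (11−12)(11−5)(11−1)(11−10) = (−1)·6·10·1 = −60 ≡ 5, so v_1 = 5^{−1} = 8 (mod 13).
  i = 2 (α = 12): (12−11)(12−5)(12−1)(12−10) = 1·7·11·2 = 154 ≡ 11, so v_2 = 11^{−1} = 6 (mod 13).
  i = 3 (α = 5): (5−11)(5−12)(5−1)(5−10) = (−6)·(−7)·4·(−5) = −840 ≡ 5, so v_3 = 5^{−1} = 8 (mod 13).
  i = 4 (α = 1): (1−11)(1−12)(1−5)(1−10) = (−10)·(−11)·(−4)·(−9) = 3960 ≡ 8, so v_4 = 8^{−1} = 5 (mod 13).
  i = 5 (α = 10): (10−11)(10−12)(10−5)(10−1) = (−1)·(−2)·5·9 = 90 ≡ 12, so v_5 = 12^{−1} = 12 (mod 13).
  v = [8, 6, 8, 5, 12].
Step 2: syndromes of r = [12, 8, 10, 0, 7] (all sums mod 13).
  S_0 = Σ v_i r_i = 8·12 + 6·8 + 8·10 + 5·0 + 12·7 = 308 ≡ 9.
  S_1 = Σ v_i α_i r_i = 8·11·12 + 6·12·8 + 8·5·10 + 5·1·0 + 12·10·7 = 2872 ≡ 12.
  α_i^2 mod 13 = [4, 1, 12, 1, 9].
  S_2 = Σ v_i α_i^2 r_i = 8·4·12 + 6·1·8 + 8·12·10 + 5·1·0 + 12·9·7 = 2148 ≡ 3.
  S = (9, 12, 3) ≠ 0, so r is not a codeword (an error is present).
Step 3: locate the error. For a single error e at position i, S_ℓ = v_i·e·α_i^ℓ, so α_err = S_1/S_0.
  S_0^{−1} = 9^{−1} = 3 (mod 13), so α_err = 12·3 = 36 ≡ 10 = α_5. Error position i = 5.
  Consistency check: S_2/S_1 = 3·12 = 36 ≡ 10 = α_err ✓ (single-error assumption holds).
Step 4: error magnitude e = S_0/v_5 = S_0·∏_{j≠5}(α_5 − α_j) = 9·12 = 108 ≡ 4 (mod 13).
Step 5: correct position 5: c_5 = r_5 − e = 7 − 4 ≡ 3 (mod 13). Hence c = [12, 8, 10, 0, 3].
  Check: interpolating c through the α_i gives m(x) = 4 + 9·x (degree < 2) with m(α_i) = c_i for every i, so c is indeed a codeword.


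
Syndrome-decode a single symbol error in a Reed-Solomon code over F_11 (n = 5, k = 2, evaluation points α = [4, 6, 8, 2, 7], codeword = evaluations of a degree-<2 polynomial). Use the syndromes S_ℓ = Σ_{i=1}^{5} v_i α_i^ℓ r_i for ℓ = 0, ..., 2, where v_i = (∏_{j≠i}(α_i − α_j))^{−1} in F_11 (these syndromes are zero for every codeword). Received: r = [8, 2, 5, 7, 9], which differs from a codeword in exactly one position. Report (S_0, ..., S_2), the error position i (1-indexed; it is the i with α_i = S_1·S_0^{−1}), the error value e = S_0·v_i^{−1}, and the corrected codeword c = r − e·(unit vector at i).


S = (6, 2, 8), error at position 1, error magnitude e = 9, c = [10, 2, 5, 7, 9].

Step 1: column multipliers v_i = (∏_{j≠i}(α_i − α_j))^{−1} mod 11.
  i = 1 (α = 4): (4−6)(4−8)(4−2)(4−7) = (−2)·(−4)·2·(−3) = −48 ≡ 7, so v_1 = 7^{−1} = 8 (mod 11).
  i = 2 (α = 6): (6−4)(6−8)(6−2)(6−7) = 2·(−2)·4·(−1) = 16 ≡ 5, so v_2 = 5^{−1} = 9 (mod 11).
  i = 3 (α = 8): (8−4)(8−6)(8−2)(8−7) = 4·2·6·1 = 48 ≡ 4, so v_3 = 4^{−1} = 3 (mod 11).
  i = 4 (α = 2): (2−4)(2−6)(2−8)(2−7) = (−2)·(−4)·(−6)·(−5) = 240 ≡ 9, so v_4 = 9^{−1} = 5 (mod 11).
  i = 5 (α = 7): (7−4)(7−6)(7−8)(7−2) = 3·1·(−1)·5 = −15 ≡ 7, so v_5 = 7^{−1} = 8 (mod 11).
  v = [8, 9, 3, 5, 8].
Step 2: syndromes of r = [8, 2, 5, 7, 9] (all sums mod 11).
  S_0 = Σ v_i r_i = 8·8 + 9·2 + 3·5 + 5·7 + 8·9 = 204 ≡ 6.
  S_1 = Σ v_i α_i r_i = 8·4·8 + 9·6·2 + 3·8·5 + 5·2·7 + 8·7·9 = 1058 ≡ 2.
  α_i^2 mod 11 = [5, 3, 9, 4, 5].
  S_2 = Σ v_i α_i^2 r_i = 8·5·8 + 9·3·2 + 3·9·5 + 5·4·7 + 8·5·9 = 1009 ≡ 8.
  S = (6, 2, 8) ≠ 0, so r is not a codeword (an error is present).
Step 3: locate the error. For a single error e at position i, S_ℓ = v_i·e·α_i^ℓ, so α_err = S_1/S_0.
  S_0^{−1} = 6^{−1} = 2 (mod 11), so α_err = 2·2 = 4 ≡ 4 = α_1. Error position i = 1.
  Consistency check: S_2/S_1 = 8·6 = 48 ≡ 4 = α_err ✓ (single-error assumption holds).
Step 4: error magnitude e = S_0/v_1 = S_0·∏_{j≠1}(α_1 − α_j) = 6·7 = 42 ≡ 9 (mod 11).
Step 5: correct position 1: c_1 = r_1 − e = 8 − 9 ≡ 10 (mod 11). Hence c = [10, 2, 5, 7, 9].
  Check: interpolating c through the α_i gives m(x) = 4 + 7·x (degree < 2) with m(α_i) = c_i for every i, so c is indeed a codeword.


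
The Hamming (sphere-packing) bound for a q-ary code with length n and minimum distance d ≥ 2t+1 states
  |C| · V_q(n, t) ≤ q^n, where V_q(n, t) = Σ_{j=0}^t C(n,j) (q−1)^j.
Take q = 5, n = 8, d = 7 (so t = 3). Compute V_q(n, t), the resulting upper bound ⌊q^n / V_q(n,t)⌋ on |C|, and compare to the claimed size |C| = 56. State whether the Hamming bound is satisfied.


V_q(n, t) = 4065, q^n = 390625, Hamming bound = 96, |C| = 56 ≤ bound (satisfied).

Step 1: Compute V_q(n, t) = Σ_{j=0}^3 C(n, j) (q−1)^j.
  j = 0: C(8,0)·(4)^0 = 1·1 = 1.
  j = 1: C(8,1)·(4)^1 = 8·4 = 32.
  j = 2: C(8,2)·(4)^2 = 28·16 = 448.
  j = 3: C(8,3)·(4)^3 = 56·64 = 3584.
  V_q(n, t) = 1 + 32 + 448 + 3584 = 4065.
Step 2: q^n = 5^8 = 390625.
Step 3: Hamming bound ⌊q^n / V_q(n,t)⌋ = ⌊390625/4065⌋ = 96.
Step 4: Compare |C| = 56 to 96: satisfied.
The claimed |C| lies below the Hamming bound.


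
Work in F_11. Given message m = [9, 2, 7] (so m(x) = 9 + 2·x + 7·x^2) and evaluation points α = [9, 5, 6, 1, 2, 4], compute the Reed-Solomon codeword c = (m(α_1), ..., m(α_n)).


c = [0, 7, 9, 7, 8, 8]

Message polynomial: m(x) = 9 + 2·x + 7·x^2 (mod 11).
For each evaluation point α_i, compute m(α_i) mod 11:
  α_1 = 9: Horner steps 7 → 10 → 0, so m(9) = 0.
  α_2 = 5: Horner steps 7 → 4 → 7, so m(5) = 7.
  α_3 = 6: Horner steps 7 → 0 → 9, so m(6) = 9.
  α_4 = 1: Horner steps 7 → 9 → 7, so m(1) = 7.
  α_5 = 2: Horner steps 7 → 5 → 8, so m(2) = 8.
  α_6 = 4: Horner steps 7 → 8 → 8, so m(4) = 8.
Codeword c = [0, 7, 9, 7, 8, 8] ∈ F_11^6.
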